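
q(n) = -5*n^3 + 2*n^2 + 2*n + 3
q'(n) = -15*n^2 + 4*n + 2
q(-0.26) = 2.70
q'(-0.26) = -0.05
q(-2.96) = 144.27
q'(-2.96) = -141.26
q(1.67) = -11.37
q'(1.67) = -33.15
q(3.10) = -120.54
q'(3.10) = -129.75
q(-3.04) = 155.88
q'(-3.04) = -148.78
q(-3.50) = 234.88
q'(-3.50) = -195.75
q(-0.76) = 4.83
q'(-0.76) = -9.70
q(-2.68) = 108.25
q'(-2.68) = -116.46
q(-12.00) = 8907.00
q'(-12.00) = -2206.00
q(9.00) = -3462.00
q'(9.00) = -1177.00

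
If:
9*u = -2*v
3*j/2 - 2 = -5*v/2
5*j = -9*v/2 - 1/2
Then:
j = -41/23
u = -86/207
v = 43/23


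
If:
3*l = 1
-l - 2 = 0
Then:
No Solution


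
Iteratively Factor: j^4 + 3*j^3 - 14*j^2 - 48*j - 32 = (j + 1)*(j^3 + 2*j^2 - 16*j - 32) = (j - 4)*(j + 1)*(j^2 + 6*j + 8) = (j - 4)*(j + 1)*(j + 2)*(j + 4)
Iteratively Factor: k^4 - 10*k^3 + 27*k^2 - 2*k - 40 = (k - 5)*(k^3 - 5*k^2 + 2*k + 8) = (k - 5)*(k - 2)*(k^2 - 3*k - 4) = (k - 5)*(k - 4)*(k - 2)*(k + 1)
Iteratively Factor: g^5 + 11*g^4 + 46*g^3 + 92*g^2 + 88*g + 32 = (g + 2)*(g^4 + 9*g^3 + 28*g^2 + 36*g + 16) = (g + 2)^2*(g^3 + 7*g^2 + 14*g + 8) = (g + 2)^2*(g + 4)*(g^2 + 3*g + 2) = (g + 1)*(g + 2)^2*(g + 4)*(g + 2)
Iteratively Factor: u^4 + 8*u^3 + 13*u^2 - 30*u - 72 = (u + 3)*(u^3 + 5*u^2 - 2*u - 24) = (u + 3)*(u + 4)*(u^2 + u - 6) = (u + 3)^2*(u + 4)*(u - 2)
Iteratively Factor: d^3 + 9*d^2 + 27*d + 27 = (d + 3)*(d^2 + 6*d + 9) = (d + 3)^2*(d + 3)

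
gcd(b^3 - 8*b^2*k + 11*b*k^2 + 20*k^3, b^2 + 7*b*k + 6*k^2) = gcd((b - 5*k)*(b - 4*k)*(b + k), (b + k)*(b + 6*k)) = b + k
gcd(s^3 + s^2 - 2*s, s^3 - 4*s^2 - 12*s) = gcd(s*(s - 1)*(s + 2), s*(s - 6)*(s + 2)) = s^2 + 2*s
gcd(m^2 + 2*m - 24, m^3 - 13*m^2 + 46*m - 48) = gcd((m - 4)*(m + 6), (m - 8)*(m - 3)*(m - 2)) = 1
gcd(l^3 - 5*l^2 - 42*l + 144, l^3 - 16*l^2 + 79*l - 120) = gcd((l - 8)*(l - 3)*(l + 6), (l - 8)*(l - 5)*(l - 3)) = l^2 - 11*l + 24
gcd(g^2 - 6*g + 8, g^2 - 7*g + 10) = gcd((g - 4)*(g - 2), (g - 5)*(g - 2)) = g - 2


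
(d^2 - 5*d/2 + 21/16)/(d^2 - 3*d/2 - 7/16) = (4*d - 3)/(4*d + 1)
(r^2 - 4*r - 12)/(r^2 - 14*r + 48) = (r + 2)/(r - 8)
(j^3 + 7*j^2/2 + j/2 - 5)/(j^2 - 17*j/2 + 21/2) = (2*j^3 + 7*j^2 + j - 10)/(2*j^2 - 17*j + 21)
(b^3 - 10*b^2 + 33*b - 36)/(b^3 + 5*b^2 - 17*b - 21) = (b^2 - 7*b + 12)/(b^2 + 8*b + 7)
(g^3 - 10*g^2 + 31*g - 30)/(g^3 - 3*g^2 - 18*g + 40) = (g - 3)/(g + 4)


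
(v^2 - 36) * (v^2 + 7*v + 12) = v^4 + 7*v^3 - 24*v^2 - 252*v - 432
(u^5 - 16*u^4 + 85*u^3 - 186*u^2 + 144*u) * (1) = u^5 - 16*u^4 + 85*u^3 - 186*u^2 + 144*u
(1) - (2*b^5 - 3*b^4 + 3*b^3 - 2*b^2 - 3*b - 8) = -2*b^5 + 3*b^4 - 3*b^3 + 2*b^2 + 3*b + 9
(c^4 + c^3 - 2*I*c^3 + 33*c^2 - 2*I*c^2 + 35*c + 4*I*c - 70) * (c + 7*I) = c^5 + c^4 + 5*I*c^4 + 47*c^3 + 5*I*c^3 + 49*c^2 + 235*I*c^2 - 98*c + 245*I*c - 490*I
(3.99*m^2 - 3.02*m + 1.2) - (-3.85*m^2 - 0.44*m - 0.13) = 7.84*m^2 - 2.58*m + 1.33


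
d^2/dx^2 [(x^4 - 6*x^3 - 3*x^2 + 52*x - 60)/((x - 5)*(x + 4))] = 2*(x^3 + 12*x^2 + 48*x + 28)/(x^3 + 12*x^2 + 48*x + 64)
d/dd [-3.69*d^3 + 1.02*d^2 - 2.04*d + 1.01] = -11.07*d^2 + 2.04*d - 2.04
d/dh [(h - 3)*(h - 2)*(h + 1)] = 3*h^2 - 8*h + 1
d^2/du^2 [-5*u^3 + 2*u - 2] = -30*u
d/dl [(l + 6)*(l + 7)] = 2*l + 13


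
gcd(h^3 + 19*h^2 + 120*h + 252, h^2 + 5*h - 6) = h + 6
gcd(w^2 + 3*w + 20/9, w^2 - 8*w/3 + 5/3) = 1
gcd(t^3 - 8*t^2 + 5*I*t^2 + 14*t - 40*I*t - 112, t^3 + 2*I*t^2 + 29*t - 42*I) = t^2 + 5*I*t + 14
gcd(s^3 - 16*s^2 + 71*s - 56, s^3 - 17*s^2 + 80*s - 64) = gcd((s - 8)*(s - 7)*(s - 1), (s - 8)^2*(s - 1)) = s^2 - 9*s + 8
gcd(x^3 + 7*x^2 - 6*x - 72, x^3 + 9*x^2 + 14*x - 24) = x^2 + 10*x + 24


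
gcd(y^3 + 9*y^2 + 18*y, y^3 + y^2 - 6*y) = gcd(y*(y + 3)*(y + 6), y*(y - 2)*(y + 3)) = y^2 + 3*y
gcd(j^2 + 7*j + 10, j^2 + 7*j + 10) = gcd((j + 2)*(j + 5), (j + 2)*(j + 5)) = j^2 + 7*j + 10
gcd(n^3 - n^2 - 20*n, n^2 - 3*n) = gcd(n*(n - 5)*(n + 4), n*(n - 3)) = n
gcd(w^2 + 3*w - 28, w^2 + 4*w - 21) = w + 7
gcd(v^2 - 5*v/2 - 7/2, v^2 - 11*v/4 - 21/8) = v - 7/2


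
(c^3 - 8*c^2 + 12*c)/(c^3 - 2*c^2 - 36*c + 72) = c/(c + 6)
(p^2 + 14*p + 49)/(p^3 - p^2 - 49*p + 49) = (p + 7)/(p^2 - 8*p + 7)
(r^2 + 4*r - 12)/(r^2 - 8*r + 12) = (r + 6)/(r - 6)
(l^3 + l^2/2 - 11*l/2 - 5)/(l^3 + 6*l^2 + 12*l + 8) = (2*l^2 - 3*l - 5)/(2*(l^2 + 4*l + 4))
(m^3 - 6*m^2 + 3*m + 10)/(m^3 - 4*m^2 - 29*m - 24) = (m^2 - 7*m + 10)/(m^2 - 5*m - 24)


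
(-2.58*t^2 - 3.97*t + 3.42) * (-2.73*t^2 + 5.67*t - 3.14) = 7.0434*t^4 - 3.7905*t^3 - 23.7453*t^2 + 31.8572*t - 10.7388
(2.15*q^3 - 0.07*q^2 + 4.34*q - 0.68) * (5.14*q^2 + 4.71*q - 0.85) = 11.051*q^5 + 9.7667*q^4 + 20.1504*q^3 + 17.0057*q^2 - 6.8918*q + 0.578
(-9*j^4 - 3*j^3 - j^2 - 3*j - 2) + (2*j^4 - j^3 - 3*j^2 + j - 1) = -7*j^4 - 4*j^3 - 4*j^2 - 2*j - 3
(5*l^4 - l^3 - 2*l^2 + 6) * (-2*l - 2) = -10*l^5 - 8*l^4 + 6*l^3 + 4*l^2 - 12*l - 12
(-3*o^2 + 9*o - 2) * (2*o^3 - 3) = -6*o^5 + 18*o^4 - 4*o^3 + 9*o^2 - 27*o + 6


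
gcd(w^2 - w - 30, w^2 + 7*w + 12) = 1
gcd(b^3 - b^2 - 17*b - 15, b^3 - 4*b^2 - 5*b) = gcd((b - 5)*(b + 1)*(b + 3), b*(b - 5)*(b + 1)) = b^2 - 4*b - 5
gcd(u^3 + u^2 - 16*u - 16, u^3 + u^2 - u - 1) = u + 1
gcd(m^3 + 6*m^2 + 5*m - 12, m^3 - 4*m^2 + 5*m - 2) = m - 1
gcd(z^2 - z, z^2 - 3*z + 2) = z - 1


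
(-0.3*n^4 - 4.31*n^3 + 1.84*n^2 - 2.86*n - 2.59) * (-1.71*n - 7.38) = 0.513*n^5 + 9.5841*n^4 + 28.6614*n^3 - 8.6886*n^2 + 25.5357*n + 19.1142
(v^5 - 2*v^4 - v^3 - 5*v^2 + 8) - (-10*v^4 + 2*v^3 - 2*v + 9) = v^5 + 8*v^4 - 3*v^3 - 5*v^2 + 2*v - 1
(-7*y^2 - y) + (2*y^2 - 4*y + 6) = -5*y^2 - 5*y + 6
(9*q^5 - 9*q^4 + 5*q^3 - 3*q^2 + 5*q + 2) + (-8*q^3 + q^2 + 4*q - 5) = 9*q^5 - 9*q^4 - 3*q^3 - 2*q^2 + 9*q - 3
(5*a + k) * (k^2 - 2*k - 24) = 5*a*k^2 - 10*a*k - 120*a + k^3 - 2*k^2 - 24*k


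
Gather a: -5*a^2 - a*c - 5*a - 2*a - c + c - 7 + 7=-5*a^2 + a*(-c - 7)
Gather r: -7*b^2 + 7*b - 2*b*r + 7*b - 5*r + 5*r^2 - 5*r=-7*b^2 + 14*b + 5*r^2 + r*(-2*b - 10)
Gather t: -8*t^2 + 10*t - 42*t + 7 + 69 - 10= -8*t^2 - 32*t + 66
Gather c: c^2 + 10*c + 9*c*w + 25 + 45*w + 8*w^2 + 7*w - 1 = c^2 + c*(9*w + 10) + 8*w^2 + 52*w + 24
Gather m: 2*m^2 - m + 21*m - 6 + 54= 2*m^2 + 20*m + 48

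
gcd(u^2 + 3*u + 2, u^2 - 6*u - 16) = u + 2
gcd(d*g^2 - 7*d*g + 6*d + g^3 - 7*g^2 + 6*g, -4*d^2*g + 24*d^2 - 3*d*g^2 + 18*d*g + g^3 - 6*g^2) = d*g - 6*d + g^2 - 6*g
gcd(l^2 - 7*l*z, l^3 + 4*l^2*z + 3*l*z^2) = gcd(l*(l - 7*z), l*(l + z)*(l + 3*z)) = l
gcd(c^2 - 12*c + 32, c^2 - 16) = c - 4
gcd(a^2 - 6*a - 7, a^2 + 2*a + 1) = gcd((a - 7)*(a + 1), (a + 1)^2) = a + 1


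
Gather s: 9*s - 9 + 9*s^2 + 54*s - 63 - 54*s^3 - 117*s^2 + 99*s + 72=-54*s^3 - 108*s^2 + 162*s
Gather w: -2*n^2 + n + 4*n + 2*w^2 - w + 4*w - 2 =-2*n^2 + 5*n + 2*w^2 + 3*w - 2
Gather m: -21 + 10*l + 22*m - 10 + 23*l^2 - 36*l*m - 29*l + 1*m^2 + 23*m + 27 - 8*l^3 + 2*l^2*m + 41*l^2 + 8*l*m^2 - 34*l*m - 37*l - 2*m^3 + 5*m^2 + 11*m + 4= -8*l^3 + 64*l^2 - 56*l - 2*m^3 + m^2*(8*l + 6) + m*(2*l^2 - 70*l + 56)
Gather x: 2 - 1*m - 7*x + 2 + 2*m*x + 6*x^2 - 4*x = -m + 6*x^2 + x*(2*m - 11) + 4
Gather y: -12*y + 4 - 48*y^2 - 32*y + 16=-48*y^2 - 44*y + 20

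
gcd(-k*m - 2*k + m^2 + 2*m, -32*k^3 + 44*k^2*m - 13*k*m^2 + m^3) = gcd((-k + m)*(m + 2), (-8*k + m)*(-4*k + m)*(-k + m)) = k - m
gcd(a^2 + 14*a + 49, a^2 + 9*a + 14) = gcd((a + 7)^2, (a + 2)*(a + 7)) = a + 7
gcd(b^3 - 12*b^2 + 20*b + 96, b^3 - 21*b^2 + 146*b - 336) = b^2 - 14*b + 48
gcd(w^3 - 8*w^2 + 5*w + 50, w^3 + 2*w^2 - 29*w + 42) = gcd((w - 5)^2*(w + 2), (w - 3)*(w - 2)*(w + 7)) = 1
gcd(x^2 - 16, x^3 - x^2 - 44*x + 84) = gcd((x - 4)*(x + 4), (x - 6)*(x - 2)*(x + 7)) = 1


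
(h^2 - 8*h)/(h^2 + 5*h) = (h - 8)/(h + 5)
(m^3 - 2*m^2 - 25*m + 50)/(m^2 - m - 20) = (m^2 + 3*m - 10)/(m + 4)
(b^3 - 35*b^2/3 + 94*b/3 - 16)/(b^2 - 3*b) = b - 26/3 + 16/(3*b)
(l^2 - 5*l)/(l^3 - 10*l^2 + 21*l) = (l - 5)/(l^2 - 10*l + 21)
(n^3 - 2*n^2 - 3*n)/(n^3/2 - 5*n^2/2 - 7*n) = 2*(-n^2 + 2*n + 3)/(-n^2 + 5*n + 14)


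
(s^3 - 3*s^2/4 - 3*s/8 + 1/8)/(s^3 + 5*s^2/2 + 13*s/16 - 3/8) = 2*(2*s^2 - s - 1)/(4*s^2 + 11*s + 6)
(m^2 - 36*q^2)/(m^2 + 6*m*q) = (m - 6*q)/m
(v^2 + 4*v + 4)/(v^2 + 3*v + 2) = (v + 2)/(v + 1)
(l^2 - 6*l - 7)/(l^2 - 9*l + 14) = (l + 1)/(l - 2)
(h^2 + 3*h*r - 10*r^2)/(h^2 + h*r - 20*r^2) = (-h + 2*r)/(-h + 4*r)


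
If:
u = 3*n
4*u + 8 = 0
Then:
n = -2/3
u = -2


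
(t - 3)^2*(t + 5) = t^3 - t^2 - 21*t + 45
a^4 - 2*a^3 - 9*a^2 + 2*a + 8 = (a - 4)*(a - 1)*(a + 1)*(a + 2)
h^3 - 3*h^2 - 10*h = h*(h - 5)*(h + 2)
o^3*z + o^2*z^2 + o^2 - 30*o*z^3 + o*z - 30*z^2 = (o - 5*z)*(o + 6*z)*(o*z + 1)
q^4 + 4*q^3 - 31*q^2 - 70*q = q*(q - 5)*(q + 2)*(q + 7)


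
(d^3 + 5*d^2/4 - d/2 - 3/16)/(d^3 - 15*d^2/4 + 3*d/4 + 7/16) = (2*d + 3)/(2*d - 7)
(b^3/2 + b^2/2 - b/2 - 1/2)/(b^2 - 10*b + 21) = (b^3 + b^2 - b - 1)/(2*(b^2 - 10*b + 21))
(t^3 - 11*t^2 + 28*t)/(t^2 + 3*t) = (t^2 - 11*t + 28)/(t + 3)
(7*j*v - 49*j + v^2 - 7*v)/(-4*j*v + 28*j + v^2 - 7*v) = (7*j + v)/(-4*j + v)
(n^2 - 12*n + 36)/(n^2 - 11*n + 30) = (n - 6)/(n - 5)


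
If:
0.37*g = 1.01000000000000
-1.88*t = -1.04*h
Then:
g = 2.73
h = 1.80769230769231*t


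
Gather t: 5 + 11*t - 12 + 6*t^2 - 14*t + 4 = 6*t^2 - 3*t - 3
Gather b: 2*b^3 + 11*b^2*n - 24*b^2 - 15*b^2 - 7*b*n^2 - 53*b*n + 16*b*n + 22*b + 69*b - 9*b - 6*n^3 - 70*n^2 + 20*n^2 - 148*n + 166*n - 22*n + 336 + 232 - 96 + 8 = 2*b^3 + b^2*(11*n - 39) + b*(-7*n^2 - 37*n + 82) - 6*n^3 - 50*n^2 - 4*n + 480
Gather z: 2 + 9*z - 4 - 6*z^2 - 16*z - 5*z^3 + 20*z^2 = -5*z^3 + 14*z^2 - 7*z - 2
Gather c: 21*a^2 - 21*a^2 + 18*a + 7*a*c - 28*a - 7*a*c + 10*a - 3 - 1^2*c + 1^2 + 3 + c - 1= 0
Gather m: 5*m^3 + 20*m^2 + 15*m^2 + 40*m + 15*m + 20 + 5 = 5*m^3 + 35*m^2 + 55*m + 25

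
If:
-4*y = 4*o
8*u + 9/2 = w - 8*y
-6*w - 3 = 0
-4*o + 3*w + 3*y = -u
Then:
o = -17/48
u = -47/48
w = -1/2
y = 17/48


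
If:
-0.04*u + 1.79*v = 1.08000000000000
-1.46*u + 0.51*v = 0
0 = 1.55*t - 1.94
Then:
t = 1.25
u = 0.21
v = 0.61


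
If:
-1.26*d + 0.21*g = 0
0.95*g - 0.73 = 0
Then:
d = 0.13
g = 0.77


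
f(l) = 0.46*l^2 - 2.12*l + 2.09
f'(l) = 0.92*l - 2.12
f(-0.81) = 4.11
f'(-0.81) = -2.87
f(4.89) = 2.72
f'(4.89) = 2.38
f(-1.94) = 7.93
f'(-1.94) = -3.90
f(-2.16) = 8.82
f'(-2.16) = -4.11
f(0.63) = 0.94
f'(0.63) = -1.54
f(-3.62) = 15.79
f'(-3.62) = -5.45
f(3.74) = 0.60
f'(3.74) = 1.32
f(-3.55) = 15.41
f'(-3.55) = -5.39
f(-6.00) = 31.37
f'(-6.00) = -7.64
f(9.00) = 20.27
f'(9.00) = 6.16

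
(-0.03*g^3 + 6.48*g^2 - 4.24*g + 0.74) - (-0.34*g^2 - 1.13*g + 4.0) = -0.03*g^3 + 6.82*g^2 - 3.11*g - 3.26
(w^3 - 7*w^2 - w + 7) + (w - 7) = w^3 - 7*w^2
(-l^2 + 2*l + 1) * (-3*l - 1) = 3*l^3 - 5*l^2 - 5*l - 1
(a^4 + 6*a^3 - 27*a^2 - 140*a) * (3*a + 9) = 3*a^5 + 27*a^4 - 27*a^3 - 663*a^2 - 1260*a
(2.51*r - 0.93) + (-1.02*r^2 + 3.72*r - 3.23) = -1.02*r^2 + 6.23*r - 4.16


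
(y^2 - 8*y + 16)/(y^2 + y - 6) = (y^2 - 8*y + 16)/(y^2 + y - 6)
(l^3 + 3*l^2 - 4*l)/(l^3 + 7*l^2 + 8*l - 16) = l/(l + 4)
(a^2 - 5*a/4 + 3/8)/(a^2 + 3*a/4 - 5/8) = (4*a - 3)/(4*a + 5)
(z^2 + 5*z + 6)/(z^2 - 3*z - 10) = (z + 3)/(z - 5)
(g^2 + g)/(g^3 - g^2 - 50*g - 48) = g/(g^2 - 2*g - 48)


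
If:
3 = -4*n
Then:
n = -3/4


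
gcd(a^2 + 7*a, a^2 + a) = a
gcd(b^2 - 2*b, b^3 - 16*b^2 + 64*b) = b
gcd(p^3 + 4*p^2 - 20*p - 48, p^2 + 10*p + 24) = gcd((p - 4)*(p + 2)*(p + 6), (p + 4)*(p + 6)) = p + 6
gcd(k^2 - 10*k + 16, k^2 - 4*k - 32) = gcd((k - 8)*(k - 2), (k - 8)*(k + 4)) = k - 8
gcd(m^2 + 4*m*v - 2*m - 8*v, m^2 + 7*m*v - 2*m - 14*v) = m - 2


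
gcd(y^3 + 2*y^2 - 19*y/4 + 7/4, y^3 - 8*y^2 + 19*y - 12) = y - 1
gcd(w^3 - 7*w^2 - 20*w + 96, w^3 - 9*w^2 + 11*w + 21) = w - 3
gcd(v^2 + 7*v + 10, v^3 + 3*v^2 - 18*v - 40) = v^2 + 7*v + 10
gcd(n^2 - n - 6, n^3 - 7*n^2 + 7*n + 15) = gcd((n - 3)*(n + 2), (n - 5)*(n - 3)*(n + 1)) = n - 3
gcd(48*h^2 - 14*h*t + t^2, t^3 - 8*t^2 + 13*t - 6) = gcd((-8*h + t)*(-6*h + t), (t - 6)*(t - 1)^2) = 1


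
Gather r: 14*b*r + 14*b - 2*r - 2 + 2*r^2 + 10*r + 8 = 14*b + 2*r^2 + r*(14*b + 8) + 6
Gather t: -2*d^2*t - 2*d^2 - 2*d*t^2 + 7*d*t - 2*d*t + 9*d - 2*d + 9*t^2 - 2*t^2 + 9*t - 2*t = -2*d^2 + 7*d + t^2*(7 - 2*d) + t*(-2*d^2 + 5*d + 7)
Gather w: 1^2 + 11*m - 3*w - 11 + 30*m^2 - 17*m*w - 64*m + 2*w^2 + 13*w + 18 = 30*m^2 - 53*m + 2*w^2 + w*(10 - 17*m) + 8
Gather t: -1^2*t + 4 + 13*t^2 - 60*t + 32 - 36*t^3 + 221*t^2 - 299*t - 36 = -36*t^3 + 234*t^2 - 360*t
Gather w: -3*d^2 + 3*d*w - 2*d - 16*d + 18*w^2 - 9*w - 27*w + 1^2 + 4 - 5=-3*d^2 - 18*d + 18*w^2 + w*(3*d - 36)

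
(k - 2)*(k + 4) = k^2 + 2*k - 8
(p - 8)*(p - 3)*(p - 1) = p^3 - 12*p^2 + 35*p - 24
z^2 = z^2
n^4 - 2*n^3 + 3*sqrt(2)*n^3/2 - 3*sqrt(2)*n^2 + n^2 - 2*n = n*(n - 2)*(n + sqrt(2)/2)*(n + sqrt(2))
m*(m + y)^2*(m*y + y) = m^4*y + 2*m^3*y^2 + m^3*y + m^2*y^3 + 2*m^2*y^2 + m*y^3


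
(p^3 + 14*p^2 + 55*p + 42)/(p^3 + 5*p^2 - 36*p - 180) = (p^2 + 8*p + 7)/(p^2 - p - 30)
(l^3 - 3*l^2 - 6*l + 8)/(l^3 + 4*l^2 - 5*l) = (l^2 - 2*l - 8)/(l*(l + 5))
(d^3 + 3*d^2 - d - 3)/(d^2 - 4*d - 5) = (d^2 + 2*d - 3)/(d - 5)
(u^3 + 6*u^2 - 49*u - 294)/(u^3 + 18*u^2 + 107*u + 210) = (u - 7)/(u + 5)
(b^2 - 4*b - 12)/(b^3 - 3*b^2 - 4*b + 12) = (b - 6)/(b^2 - 5*b + 6)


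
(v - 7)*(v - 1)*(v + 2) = v^3 - 6*v^2 - 9*v + 14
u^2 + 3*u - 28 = (u - 4)*(u + 7)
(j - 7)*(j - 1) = j^2 - 8*j + 7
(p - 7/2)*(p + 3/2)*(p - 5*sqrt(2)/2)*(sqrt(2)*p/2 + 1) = sqrt(2)*p^4/2 - 3*p^3/2 - sqrt(2)*p^3 - 41*sqrt(2)*p^2/8 + 3*p^2 + 5*sqrt(2)*p + 63*p/8 + 105*sqrt(2)/8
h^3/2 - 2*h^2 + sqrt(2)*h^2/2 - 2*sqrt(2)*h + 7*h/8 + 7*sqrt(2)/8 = (h/2 + sqrt(2)/2)*(h - 7/2)*(h - 1/2)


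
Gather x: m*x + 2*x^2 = m*x + 2*x^2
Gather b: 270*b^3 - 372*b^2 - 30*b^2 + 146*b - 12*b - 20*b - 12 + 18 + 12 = 270*b^3 - 402*b^2 + 114*b + 18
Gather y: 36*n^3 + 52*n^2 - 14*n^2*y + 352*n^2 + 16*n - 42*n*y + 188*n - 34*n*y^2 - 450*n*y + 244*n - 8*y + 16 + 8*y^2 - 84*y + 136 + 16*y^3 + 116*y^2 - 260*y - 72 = 36*n^3 + 404*n^2 + 448*n + 16*y^3 + y^2*(124 - 34*n) + y*(-14*n^2 - 492*n - 352) + 80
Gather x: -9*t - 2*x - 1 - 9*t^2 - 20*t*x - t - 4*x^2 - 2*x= -9*t^2 - 10*t - 4*x^2 + x*(-20*t - 4) - 1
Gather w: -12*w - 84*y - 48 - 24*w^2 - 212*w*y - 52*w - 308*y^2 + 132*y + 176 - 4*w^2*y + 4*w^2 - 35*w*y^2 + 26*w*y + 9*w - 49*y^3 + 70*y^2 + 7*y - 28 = w^2*(-4*y - 20) + w*(-35*y^2 - 186*y - 55) - 49*y^3 - 238*y^2 + 55*y + 100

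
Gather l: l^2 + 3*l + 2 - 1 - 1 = l^2 + 3*l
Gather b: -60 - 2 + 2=-60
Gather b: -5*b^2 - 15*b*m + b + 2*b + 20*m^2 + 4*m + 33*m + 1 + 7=-5*b^2 + b*(3 - 15*m) + 20*m^2 + 37*m + 8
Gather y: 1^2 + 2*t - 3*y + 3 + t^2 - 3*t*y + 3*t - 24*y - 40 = t^2 + 5*t + y*(-3*t - 27) - 36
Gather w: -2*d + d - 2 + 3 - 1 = -d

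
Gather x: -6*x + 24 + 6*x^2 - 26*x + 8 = 6*x^2 - 32*x + 32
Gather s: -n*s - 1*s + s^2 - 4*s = s^2 + s*(-n - 5)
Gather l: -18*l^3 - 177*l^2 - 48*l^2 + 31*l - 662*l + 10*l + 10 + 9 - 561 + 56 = -18*l^3 - 225*l^2 - 621*l - 486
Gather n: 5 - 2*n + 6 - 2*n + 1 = 12 - 4*n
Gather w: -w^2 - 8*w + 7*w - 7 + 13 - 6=-w^2 - w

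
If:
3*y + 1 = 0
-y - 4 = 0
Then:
No Solution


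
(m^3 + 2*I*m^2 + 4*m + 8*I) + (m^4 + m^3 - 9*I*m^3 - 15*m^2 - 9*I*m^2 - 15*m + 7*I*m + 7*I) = m^4 + 2*m^3 - 9*I*m^3 - 15*m^2 - 7*I*m^2 - 11*m + 7*I*m + 15*I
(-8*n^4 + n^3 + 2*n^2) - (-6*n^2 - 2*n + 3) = -8*n^4 + n^3 + 8*n^2 + 2*n - 3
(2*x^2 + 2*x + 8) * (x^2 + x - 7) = 2*x^4 + 4*x^3 - 4*x^2 - 6*x - 56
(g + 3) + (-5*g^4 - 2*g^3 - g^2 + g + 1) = -5*g^4 - 2*g^3 - g^2 + 2*g + 4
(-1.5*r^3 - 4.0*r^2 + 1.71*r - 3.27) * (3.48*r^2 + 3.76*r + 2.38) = -5.22*r^5 - 19.56*r^4 - 12.6592*r^3 - 14.47*r^2 - 8.2254*r - 7.7826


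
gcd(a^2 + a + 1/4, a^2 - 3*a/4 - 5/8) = a + 1/2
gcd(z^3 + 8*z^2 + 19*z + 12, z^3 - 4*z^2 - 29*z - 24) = z^2 + 4*z + 3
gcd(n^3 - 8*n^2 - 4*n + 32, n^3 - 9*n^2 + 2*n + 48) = n^2 - 6*n - 16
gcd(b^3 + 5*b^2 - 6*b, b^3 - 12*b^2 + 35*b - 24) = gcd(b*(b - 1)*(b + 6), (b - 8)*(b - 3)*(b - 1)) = b - 1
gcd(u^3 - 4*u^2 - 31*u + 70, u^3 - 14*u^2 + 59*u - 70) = u^2 - 9*u + 14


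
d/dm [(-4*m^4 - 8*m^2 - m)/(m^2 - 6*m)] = (-8*m^3 + 72*m^2 + 49)/(m^2 - 12*m + 36)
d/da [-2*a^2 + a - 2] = 1 - 4*a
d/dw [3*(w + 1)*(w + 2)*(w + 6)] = 9*w^2 + 54*w + 60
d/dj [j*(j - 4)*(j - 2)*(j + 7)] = 4*j^3 + 3*j^2 - 68*j + 56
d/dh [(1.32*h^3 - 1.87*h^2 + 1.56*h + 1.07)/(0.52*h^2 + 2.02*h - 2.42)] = (0.6864*h^4 + 5.3328*h^3 - 14.1718*h^2 + 7.938*h - 5.9366)/(0.2704*h^4 + 2.1008*h^3 + 1.5636*h^2 - 9.7768*h + 5.8564)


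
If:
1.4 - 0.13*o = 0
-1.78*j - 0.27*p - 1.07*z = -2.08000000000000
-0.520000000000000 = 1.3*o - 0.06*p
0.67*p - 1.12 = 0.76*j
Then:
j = 211.87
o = 10.77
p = 242.00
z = -411.58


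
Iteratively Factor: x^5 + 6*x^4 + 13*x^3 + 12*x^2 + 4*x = (x + 1)*(x^4 + 5*x^3 + 8*x^2 + 4*x) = (x + 1)*(x + 2)*(x^3 + 3*x^2 + 2*x) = (x + 1)^2*(x + 2)*(x^2 + 2*x) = (x + 1)^2*(x + 2)^2*(x)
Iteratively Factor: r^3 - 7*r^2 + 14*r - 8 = (r - 1)*(r^2 - 6*r + 8) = (r - 4)*(r - 1)*(r - 2)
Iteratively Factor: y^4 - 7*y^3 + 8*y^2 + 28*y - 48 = (y + 2)*(y^3 - 9*y^2 + 26*y - 24) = (y - 4)*(y + 2)*(y^2 - 5*y + 6) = (y - 4)*(y - 3)*(y + 2)*(y - 2)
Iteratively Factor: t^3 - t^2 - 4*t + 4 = (t - 1)*(t^2 - 4) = (t - 2)*(t - 1)*(t + 2)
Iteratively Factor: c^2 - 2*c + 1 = (c - 1)*(c - 1)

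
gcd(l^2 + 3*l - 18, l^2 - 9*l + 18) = l - 3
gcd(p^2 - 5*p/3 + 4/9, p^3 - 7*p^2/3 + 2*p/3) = p - 1/3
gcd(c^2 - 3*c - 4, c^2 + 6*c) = 1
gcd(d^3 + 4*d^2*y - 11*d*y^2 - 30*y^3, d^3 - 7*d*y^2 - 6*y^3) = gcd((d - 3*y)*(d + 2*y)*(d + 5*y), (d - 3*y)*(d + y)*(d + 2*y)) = -d^2 + d*y + 6*y^2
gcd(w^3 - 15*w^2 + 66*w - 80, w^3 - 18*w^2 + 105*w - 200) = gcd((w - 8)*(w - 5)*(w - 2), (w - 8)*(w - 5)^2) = w^2 - 13*w + 40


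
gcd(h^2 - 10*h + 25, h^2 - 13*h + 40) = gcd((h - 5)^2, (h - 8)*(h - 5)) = h - 5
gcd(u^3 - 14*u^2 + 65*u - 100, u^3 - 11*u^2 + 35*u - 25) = u^2 - 10*u + 25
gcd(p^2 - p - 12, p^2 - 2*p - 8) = p - 4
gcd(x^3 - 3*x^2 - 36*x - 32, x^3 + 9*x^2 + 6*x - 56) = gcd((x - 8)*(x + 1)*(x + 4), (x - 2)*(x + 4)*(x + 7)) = x + 4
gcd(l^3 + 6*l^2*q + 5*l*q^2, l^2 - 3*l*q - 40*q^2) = l + 5*q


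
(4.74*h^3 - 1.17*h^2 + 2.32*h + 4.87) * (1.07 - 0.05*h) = -0.237*h^4 + 5.1303*h^3 - 1.3679*h^2 + 2.2389*h + 5.2109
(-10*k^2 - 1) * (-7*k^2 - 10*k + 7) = 70*k^4 + 100*k^3 - 63*k^2 + 10*k - 7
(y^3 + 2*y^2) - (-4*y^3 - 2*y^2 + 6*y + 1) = 5*y^3 + 4*y^2 - 6*y - 1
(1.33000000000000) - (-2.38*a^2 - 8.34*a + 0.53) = 2.38*a^2 + 8.34*a + 0.8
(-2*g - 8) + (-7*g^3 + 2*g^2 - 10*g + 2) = -7*g^3 + 2*g^2 - 12*g - 6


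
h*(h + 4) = h^2 + 4*h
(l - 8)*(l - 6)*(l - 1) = l^3 - 15*l^2 + 62*l - 48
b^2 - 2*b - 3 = (b - 3)*(b + 1)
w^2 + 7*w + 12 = (w + 3)*(w + 4)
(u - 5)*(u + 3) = u^2 - 2*u - 15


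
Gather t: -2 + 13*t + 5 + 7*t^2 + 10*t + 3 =7*t^2 + 23*t + 6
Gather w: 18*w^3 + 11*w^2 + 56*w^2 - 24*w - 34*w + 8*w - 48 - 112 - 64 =18*w^3 + 67*w^2 - 50*w - 224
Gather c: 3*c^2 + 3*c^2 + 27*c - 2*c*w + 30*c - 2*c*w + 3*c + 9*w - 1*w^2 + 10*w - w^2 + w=6*c^2 + c*(60 - 4*w) - 2*w^2 + 20*w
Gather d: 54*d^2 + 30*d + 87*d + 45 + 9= 54*d^2 + 117*d + 54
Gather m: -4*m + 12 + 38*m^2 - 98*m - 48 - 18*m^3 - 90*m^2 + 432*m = -18*m^3 - 52*m^2 + 330*m - 36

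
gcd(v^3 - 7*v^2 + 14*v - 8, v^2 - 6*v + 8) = v^2 - 6*v + 8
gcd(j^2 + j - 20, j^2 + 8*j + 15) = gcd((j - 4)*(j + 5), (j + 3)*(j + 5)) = j + 5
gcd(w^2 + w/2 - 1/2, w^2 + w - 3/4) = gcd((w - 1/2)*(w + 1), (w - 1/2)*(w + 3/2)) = w - 1/2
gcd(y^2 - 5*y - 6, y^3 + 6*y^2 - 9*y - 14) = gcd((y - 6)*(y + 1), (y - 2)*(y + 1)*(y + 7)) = y + 1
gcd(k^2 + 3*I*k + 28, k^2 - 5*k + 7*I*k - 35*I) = k + 7*I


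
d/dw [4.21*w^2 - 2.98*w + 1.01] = 8.42*w - 2.98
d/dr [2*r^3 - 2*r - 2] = 6*r^2 - 2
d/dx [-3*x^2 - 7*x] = -6*x - 7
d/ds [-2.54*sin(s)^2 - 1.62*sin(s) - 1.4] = -(5.08*sin(s) + 1.62)*cos(s)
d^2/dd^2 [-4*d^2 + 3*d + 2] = -8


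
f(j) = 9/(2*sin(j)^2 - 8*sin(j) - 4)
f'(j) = 9*(-4*sin(j)*cos(j) + 8*cos(j))/(2*sin(j)^2 - 8*sin(j) - 4)^2 = 9*(2 - sin(j))*cos(j)/(4*sin(j) + cos(j)^2 + 1)^2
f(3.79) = 5.77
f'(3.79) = -30.67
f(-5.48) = -1.03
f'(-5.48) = 0.42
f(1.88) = -0.92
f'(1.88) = -0.12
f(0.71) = -1.08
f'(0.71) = 0.53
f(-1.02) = 2.11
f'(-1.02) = 2.95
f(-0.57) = 10.01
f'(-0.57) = 95.14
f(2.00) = -0.94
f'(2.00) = -0.18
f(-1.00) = 2.17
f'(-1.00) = 3.21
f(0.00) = -2.25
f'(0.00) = 4.50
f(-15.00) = 4.39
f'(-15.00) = -17.28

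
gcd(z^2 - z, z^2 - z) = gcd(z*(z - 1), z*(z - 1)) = z^2 - z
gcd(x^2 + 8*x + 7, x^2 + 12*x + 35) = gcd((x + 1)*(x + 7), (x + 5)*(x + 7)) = x + 7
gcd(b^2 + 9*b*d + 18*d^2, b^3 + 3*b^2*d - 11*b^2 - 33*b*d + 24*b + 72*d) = b + 3*d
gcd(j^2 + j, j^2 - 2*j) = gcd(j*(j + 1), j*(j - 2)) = j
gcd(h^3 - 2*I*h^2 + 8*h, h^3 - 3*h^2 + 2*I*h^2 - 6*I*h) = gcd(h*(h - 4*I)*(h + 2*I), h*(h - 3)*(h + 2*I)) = h^2 + 2*I*h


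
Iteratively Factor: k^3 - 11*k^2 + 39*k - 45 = (k - 3)*(k^2 - 8*k + 15) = (k - 5)*(k - 3)*(k - 3)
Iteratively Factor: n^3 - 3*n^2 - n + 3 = (n - 3)*(n^2 - 1) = (n - 3)*(n - 1)*(n + 1)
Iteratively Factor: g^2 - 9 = (g - 3)*(g + 3)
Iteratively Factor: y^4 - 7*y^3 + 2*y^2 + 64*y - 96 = (y - 4)*(y^3 - 3*y^2 - 10*y + 24) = (y - 4)^2*(y^2 + y - 6) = (y - 4)^2*(y + 3)*(y - 2)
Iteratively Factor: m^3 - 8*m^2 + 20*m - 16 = (m - 4)*(m^2 - 4*m + 4) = (m - 4)*(m - 2)*(m - 2)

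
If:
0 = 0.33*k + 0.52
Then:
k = -1.58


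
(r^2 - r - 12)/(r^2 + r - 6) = (r - 4)/(r - 2)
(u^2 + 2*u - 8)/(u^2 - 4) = (u + 4)/(u + 2)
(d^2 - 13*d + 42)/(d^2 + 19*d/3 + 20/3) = 3*(d^2 - 13*d + 42)/(3*d^2 + 19*d + 20)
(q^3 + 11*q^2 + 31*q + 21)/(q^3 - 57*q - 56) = (q + 3)/(q - 8)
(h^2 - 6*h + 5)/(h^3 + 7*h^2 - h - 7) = (h - 5)/(h^2 + 8*h + 7)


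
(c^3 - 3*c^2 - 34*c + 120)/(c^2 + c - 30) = c - 4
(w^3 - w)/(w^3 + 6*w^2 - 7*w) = (w + 1)/(w + 7)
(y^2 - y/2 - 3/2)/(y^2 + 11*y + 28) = (2*y^2 - y - 3)/(2*(y^2 + 11*y + 28))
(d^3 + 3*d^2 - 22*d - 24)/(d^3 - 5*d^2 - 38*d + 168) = (d + 1)/(d - 7)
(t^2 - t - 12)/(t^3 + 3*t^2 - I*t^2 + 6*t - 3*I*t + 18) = (t - 4)/(t^2 - I*t + 6)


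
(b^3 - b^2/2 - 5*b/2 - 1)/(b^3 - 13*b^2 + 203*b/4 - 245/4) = 2*(2*b^3 - b^2 - 5*b - 2)/(4*b^3 - 52*b^2 + 203*b - 245)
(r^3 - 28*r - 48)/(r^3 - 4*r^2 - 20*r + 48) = (r + 2)/(r - 2)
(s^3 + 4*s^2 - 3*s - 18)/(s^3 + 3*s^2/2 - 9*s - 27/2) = 2*(s^2 + s - 6)/(2*s^2 - 3*s - 9)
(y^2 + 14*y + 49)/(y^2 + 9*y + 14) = (y + 7)/(y + 2)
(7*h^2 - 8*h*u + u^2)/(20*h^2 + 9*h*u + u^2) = (7*h^2 - 8*h*u + u^2)/(20*h^2 + 9*h*u + u^2)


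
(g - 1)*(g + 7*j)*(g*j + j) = g^3*j + 7*g^2*j^2 - g*j - 7*j^2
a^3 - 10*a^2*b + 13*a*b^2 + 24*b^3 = (a - 8*b)*(a - 3*b)*(a + b)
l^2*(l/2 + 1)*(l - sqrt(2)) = l^4/2 - sqrt(2)*l^3/2 + l^3 - sqrt(2)*l^2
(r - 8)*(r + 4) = r^2 - 4*r - 32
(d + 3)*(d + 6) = d^2 + 9*d + 18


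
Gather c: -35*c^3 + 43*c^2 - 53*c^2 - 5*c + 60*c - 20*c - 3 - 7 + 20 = -35*c^3 - 10*c^2 + 35*c + 10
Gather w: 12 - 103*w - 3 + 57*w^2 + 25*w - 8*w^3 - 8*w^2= -8*w^3 + 49*w^2 - 78*w + 9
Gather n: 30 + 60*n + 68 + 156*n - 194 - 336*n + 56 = -120*n - 40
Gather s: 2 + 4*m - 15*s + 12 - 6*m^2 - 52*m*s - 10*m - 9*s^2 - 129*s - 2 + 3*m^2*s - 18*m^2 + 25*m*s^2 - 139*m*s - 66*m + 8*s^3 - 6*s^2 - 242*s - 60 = -24*m^2 - 72*m + 8*s^3 + s^2*(25*m - 15) + s*(3*m^2 - 191*m - 386) - 48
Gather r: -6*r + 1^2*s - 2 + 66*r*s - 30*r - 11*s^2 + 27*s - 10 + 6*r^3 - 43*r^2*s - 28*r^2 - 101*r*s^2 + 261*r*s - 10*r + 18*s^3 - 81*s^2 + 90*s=6*r^3 + r^2*(-43*s - 28) + r*(-101*s^2 + 327*s - 46) + 18*s^3 - 92*s^2 + 118*s - 12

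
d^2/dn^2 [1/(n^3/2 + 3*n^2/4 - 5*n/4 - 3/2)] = 8*(-3*(2*n + 1)*(2*n^3 + 3*n^2 - 5*n - 6) + (6*n^2 + 6*n - 5)^2)/(2*n^3 + 3*n^2 - 5*n - 6)^3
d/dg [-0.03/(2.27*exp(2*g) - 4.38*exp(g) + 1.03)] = (0.1362*exp(g) - 0.1314)*exp(g)/(2.27*exp(2*g) - 4.38*exp(g) + 1.03)^2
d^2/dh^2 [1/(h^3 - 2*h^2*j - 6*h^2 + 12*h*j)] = 2*(h*(-3*h + 2*j + 6)*(h^2 - 2*h*j - 6*h + 12*j) + (3*h^2 - 4*h*j - 12*h + 12*j)^2)/(h^3*(h^2 - 2*h*j - 6*h + 12*j)^3)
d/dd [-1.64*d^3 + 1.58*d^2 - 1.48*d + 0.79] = -4.92*d^2 + 3.16*d - 1.48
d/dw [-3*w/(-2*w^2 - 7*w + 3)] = 3*(-2*w^2 - 3)/(4*w^4 + 28*w^3 + 37*w^2 - 42*w + 9)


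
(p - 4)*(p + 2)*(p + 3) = p^3 + p^2 - 14*p - 24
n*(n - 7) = n^2 - 7*n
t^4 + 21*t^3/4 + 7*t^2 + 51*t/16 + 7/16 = (t + 1/4)*(t + 1/2)*(t + 1)*(t + 7/2)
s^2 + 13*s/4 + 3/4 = (s + 1/4)*(s + 3)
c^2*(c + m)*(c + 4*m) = c^4 + 5*c^3*m + 4*c^2*m^2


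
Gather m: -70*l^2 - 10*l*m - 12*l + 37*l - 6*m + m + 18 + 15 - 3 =-70*l^2 + 25*l + m*(-10*l - 5) + 30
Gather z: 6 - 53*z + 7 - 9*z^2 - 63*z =-9*z^2 - 116*z + 13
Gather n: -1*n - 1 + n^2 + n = n^2 - 1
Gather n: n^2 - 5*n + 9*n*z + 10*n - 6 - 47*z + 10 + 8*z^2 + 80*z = n^2 + n*(9*z + 5) + 8*z^2 + 33*z + 4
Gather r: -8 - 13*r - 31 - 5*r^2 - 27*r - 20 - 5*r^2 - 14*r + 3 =-10*r^2 - 54*r - 56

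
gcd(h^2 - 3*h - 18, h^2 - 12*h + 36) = h - 6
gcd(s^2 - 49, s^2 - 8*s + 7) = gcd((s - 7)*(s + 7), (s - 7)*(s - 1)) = s - 7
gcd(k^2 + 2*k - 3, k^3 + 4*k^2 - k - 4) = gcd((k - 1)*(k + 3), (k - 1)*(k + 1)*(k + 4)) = k - 1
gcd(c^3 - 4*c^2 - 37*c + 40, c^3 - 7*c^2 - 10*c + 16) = c^2 - 9*c + 8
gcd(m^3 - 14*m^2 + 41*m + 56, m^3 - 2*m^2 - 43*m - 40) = m^2 - 7*m - 8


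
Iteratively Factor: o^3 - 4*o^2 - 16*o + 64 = (o - 4)*(o^2 - 16) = (o - 4)*(o + 4)*(o - 4)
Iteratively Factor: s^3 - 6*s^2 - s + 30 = (s - 3)*(s^2 - 3*s - 10) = (s - 3)*(s + 2)*(s - 5)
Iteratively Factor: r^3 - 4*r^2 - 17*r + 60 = (r + 4)*(r^2 - 8*r + 15) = (r - 5)*(r + 4)*(r - 3)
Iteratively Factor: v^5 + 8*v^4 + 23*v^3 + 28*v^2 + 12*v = (v + 1)*(v^4 + 7*v^3 + 16*v^2 + 12*v) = (v + 1)*(v + 2)*(v^3 + 5*v^2 + 6*v) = (v + 1)*(v + 2)^2*(v^2 + 3*v) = (v + 1)*(v + 2)^2*(v + 3)*(v)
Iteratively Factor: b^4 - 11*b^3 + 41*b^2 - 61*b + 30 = (b - 5)*(b^3 - 6*b^2 + 11*b - 6) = (b - 5)*(b - 3)*(b^2 - 3*b + 2) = (b - 5)*(b - 3)*(b - 1)*(b - 2)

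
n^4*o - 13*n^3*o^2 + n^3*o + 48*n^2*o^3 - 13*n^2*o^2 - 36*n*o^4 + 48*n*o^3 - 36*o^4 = (n - 6*o)^2*(n - o)*(n*o + o)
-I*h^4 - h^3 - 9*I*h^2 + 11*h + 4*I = (h - 4*I)*(h + I)^2*(-I*h + 1)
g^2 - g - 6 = (g - 3)*(g + 2)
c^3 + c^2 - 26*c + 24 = (c - 4)*(c - 1)*(c + 6)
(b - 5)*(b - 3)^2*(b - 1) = b^4 - 12*b^3 + 50*b^2 - 84*b + 45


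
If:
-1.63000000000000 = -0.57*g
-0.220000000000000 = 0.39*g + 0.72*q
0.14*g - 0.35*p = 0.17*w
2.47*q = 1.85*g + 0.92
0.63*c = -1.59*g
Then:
No Solution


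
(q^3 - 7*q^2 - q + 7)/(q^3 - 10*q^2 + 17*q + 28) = (q - 1)/(q - 4)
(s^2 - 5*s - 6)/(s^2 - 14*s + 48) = (s + 1)/(s - 8)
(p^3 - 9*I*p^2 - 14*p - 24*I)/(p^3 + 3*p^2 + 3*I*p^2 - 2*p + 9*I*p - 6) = (p^2 - 10*I*p - 24)/(p^2 + p*(3 + 2*I) + 6*I)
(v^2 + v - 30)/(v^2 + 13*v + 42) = (v - 5)/(v + 7)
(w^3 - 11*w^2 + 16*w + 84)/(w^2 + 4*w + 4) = (w^2 - 13*w + 42)/(w + 2)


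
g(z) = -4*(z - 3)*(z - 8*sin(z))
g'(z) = -4*z - 4*(1 - 8*cos(z))*(z - 3) + 32*sin(z) = -4*z + 4*(z - 3)*(8*cos(z) - 1) + 32*sin(z)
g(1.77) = -29.87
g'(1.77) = 37.00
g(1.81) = -28.38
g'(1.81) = 37.63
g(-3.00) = -44.90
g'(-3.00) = 221.56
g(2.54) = -3.66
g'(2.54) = 21.93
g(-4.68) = -389.40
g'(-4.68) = 89.38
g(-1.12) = 100.21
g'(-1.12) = -65.28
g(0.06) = -4.94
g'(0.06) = -80.47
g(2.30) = -10.26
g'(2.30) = 32.39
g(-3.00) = -44.90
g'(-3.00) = 221.56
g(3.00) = 0.00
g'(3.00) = -7.48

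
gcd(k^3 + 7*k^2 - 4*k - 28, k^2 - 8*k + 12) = k - 2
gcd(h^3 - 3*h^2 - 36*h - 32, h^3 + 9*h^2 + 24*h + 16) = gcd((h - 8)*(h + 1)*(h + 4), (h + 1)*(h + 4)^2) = h^2 + 5*h + 4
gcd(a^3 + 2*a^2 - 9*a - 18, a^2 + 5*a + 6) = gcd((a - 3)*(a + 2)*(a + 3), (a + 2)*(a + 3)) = a^2 + 5*a + 6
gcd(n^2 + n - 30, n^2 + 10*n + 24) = n + 6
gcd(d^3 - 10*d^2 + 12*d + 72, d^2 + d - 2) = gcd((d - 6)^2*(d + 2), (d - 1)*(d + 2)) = d + 2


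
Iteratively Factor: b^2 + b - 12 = (b + 4)*(b - 3)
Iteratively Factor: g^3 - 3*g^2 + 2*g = (g - 2)*(g^2 - g) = (g - 2)*(g - 1)*(g)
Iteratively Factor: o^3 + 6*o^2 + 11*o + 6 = (o + 1)*(o^2 + 5*o + 6) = (o + 1)*(o + 3)*(o + 2)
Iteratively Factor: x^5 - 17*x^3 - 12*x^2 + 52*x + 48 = (x + 3)*(x^4 - 3*x^3 - 8*x^2 + 12*x + 16) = (x - 4)*(x + 3)*(x^3 + x^2 - 4*x - 4) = (x - 4)*(x + 2)*(x + 3)*(x^2 - x - 2) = (x - 4)*(x - 2)*(x + 2)*(x + 3)*(x + 1)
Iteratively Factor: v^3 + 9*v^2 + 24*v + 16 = (v + 4)*(v^2 + 5*v + 4) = (v + 4)^2*(v + 1)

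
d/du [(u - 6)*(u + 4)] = 2*u - 2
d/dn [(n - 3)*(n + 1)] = 2*n - 2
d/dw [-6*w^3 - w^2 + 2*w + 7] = -18*w^2 - 2*w + 2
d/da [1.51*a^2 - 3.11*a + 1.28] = 3.02*a - 3.11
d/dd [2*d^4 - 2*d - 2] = 8*d^3 - 2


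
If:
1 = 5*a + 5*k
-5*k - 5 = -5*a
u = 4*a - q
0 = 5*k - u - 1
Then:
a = 3/5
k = -2/5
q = 27/5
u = -3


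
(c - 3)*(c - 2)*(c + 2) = c^3 - 3*c^2 - 4*c + 12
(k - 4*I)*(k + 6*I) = k^2 + 2*I*k + 24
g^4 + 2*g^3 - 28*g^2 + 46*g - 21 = (g - 3)*(g - 1)^2*(g + 7)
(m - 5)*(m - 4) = m^2 - 9*m + 20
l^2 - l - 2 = (l - 2)*(l + 1)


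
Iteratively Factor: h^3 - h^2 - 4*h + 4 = (h - 1)*(h^2 - 4) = (h - 1)*(h + 2)*(h - 2)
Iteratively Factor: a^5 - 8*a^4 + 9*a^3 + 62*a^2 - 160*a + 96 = (a - 4)*(a^4 - 4*a^3 - 7*a^2 + 34*a - 24) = (a - 4)*(a + 3)*(a^3 - 7*a^2 + 14*a - 8) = (a - 4)*(a - 1)*(a + 3)*(a^2 - 6*a + 8) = (a - 4)*(a - 2)*(a - 1)*(a + 3)*(a - 4)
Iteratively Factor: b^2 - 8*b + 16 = (b - 4)*(b - 4)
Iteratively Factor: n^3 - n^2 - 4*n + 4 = (n - 1)*(n^2 - 4) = (n - 2)*(n - 1)*(n + 2)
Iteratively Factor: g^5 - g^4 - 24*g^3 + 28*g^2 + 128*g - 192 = (g - 2)*(g^4 + g^3 - 22*g^2 - 16*g + 96) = (g - 2)*(g + 3)*(g^3 - 2*g^2 - 16*g + 32) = (g - 4)*(g - 2)*(g + 3)*(g^2 + 2*g - 8) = (g - 4)*(g - 2)^2*(g + 3)*(g + 4)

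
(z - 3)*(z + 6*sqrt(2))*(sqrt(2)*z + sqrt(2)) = sqrt(2)*z^3 - 2*sqrt(2)*z^2 + 12*z^2 - 24*z - 3*sqrt(2)*z - 36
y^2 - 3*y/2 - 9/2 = (y - 3)*(y + 3/2)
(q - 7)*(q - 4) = q^2 - 11*q + 28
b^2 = b^2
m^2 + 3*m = m*(m + 3)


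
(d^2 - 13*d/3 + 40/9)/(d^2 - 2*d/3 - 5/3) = (d - 8/3)/(d + 1)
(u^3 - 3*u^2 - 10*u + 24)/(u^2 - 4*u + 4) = (u^2 - u - 12)/(u - 2)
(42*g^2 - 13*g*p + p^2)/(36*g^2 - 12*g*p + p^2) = (-7*g + p)/(-6*g + p)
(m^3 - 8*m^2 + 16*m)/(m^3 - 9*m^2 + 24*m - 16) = m/(m - 1)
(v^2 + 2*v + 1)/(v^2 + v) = (v + 1)/v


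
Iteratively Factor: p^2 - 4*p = (p - 4)*(p)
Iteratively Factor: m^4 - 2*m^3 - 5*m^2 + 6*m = (m)*(m^3 - 2*m^2 - 5*m + 6) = m*(m - 1)*(m^2 - m - 6) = m*(m - 1)*(m + 2)*(m - 3)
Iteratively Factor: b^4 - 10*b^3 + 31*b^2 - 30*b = (b)*(b^3 - 10*b^2 + 31*b - 30) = b*(b - 3)*(b^2 - 7*b + 10) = b*(b - 5)*(b - 3)*(b - 2)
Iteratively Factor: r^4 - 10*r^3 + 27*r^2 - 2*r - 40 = (r - 4)*(r^3 - 6*r^2 + 3*r + 10) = (r - 4)*(r + 1)*(r^2 - 7*r + 10) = (r - 5)*(r - 4)*(r + 1)*(r - 2)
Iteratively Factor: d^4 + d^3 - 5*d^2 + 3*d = (d - 1)*(d^3 + 2*d^2 - 3*d) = d*(d - 1)*(d^2 + 2*d - 3) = d*(d - 1)^2*(d + 3)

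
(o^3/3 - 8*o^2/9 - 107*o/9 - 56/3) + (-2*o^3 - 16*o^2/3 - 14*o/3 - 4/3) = -5*o^3/3 - 56*o^2/9 - 149*o/9 - 20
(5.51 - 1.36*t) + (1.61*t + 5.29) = 0.25*t + 10.8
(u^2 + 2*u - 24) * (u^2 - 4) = u^4 + 2*u^3 - 28*u^2 - 8*u + 96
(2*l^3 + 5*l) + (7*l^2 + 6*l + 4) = 2*l^3 + 7*l^2 + 11*l + 4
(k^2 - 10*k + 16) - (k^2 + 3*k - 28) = 44 - 13*k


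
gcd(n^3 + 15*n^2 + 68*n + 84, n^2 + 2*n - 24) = n + 6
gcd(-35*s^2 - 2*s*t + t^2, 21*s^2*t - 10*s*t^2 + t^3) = 7*s - t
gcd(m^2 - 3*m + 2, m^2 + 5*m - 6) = m - 1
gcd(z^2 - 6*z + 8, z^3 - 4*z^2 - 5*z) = 1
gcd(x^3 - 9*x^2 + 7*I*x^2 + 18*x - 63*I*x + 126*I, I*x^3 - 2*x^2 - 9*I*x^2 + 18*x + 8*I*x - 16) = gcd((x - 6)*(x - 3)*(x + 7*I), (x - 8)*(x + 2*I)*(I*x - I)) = 1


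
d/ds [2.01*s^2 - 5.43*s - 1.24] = 4.02*s - 5.43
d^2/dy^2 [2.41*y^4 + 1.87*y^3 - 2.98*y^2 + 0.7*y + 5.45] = 28.92*y^2 + 11.22*y - 5.96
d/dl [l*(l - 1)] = 2*l - 1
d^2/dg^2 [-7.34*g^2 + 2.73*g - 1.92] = -14.6800000000000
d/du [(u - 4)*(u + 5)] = 2*u + 1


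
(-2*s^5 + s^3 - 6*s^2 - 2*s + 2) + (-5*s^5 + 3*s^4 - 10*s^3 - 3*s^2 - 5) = -7*s^5 + 3*s^4 - 9*s^3 - 9*s^2 - 2*s - 3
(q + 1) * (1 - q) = 1 - q^2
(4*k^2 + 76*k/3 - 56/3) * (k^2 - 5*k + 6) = 4*k^4 + 16*k^3/3 - 364*k^2/3 + 736*k/3 - 112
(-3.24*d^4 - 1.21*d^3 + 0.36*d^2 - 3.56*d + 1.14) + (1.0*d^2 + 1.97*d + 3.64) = -3.24*d^4 - 1.21*d^3 + 1.36*d^2 - 1.59*d + 4.78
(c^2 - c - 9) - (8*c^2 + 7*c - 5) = -7*c^2 - 8*c - 4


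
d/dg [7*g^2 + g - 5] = 14*g + 1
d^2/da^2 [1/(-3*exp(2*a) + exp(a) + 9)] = (2*(6*exp(a) - 1)^2*exp(a) + (12*exp(a) - 1)*(-3*exp(2*a) + exp(a) + 9))*exp(a)/(-3*exp(2*a) + exp(a) + 9)^3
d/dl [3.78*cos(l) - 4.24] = -3.78*sin(l)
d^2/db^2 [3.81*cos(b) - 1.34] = -3.81*cos(b)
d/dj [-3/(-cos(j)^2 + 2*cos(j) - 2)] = 6*(cos(j) - 1)*sin(j)/(cos(j)^2 - 2*cos(j) + 2)^2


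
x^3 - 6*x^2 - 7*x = x*(x - 7)*(x + 1)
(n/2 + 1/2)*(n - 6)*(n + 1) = n^3/2 - 2*n^2 - 11*n/2 - 3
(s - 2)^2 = s^2 - 4*s + 4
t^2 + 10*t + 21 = (t + 3)*(t + 7)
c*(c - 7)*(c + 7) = c^3 - 49*c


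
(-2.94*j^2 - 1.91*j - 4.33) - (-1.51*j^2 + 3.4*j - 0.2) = -1.43*j^2 - 5.31*j - 4.13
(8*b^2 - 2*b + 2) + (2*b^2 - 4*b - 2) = 10*b^2 - 6*b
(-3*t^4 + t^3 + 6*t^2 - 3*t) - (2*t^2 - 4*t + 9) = -3*t^4 + t^3 + 4*t^2 + t - 9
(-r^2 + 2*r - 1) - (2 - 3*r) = -r^2 + 5*r - 3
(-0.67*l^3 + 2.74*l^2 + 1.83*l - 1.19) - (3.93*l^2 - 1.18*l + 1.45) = -0.67*l^3 - 1.19*l^2 + 3.01*l - 2.64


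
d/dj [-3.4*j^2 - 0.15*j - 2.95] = -6.8*j - 0.15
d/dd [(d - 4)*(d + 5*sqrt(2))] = 2*d - 4 + 5*sqrt(2)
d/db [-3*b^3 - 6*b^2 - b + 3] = -9*b^2 - 12*b - 1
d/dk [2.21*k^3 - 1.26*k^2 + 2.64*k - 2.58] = 6.63*k^2 - 2.52*k + 2.64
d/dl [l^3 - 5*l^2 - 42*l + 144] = 3*l^2 - 10*l - 42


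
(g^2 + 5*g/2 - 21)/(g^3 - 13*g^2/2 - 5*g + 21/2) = (2*g^2 + 5*g - 42)/(2*g^3 - 13*g^2 - 10*g + 21)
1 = 1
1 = 1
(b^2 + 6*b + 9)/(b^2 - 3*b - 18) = (b + 3)/(b - 6)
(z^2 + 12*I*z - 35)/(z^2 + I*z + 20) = (z + 7*I)/(z - 4*I)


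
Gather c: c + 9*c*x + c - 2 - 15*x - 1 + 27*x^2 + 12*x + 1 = c*(9*x + 2) + 27*x^2 - 3*x - 2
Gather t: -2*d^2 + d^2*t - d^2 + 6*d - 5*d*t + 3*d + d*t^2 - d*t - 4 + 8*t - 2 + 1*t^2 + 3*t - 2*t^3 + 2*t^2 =-3*d^2 + 9*d - 2*t^3 + t^2*(d + 3) + t*(d^2 - 6*d + 11) - 6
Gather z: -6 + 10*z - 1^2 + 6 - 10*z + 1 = 0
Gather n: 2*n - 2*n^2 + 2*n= -2*n^2 + 4*n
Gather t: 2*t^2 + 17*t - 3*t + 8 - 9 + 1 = 2*t^2 + 14*t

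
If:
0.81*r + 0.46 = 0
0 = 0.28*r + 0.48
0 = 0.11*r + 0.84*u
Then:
No Solution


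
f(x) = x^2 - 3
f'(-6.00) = -12.00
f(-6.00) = 33.00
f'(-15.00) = -30.00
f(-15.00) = 222.00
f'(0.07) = 0.14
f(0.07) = -3.00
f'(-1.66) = -3.32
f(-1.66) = -0.24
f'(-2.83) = -5.66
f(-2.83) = 5.01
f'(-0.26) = -0.52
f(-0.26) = -2.93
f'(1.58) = 3.16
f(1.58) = -0.50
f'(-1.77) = -3.54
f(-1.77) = 0.13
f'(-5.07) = -10.14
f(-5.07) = 22.70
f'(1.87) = 3.74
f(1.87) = 0.50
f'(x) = 2*x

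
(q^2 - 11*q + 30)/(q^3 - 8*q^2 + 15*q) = (q - 6)/(q*(q - 3))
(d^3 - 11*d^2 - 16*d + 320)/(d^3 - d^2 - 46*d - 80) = (d - 8)/(d + 2)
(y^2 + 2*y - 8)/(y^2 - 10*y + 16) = (y + 4)/(y - 8)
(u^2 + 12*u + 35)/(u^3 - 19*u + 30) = (u + 7)/(u^2 - 5*u + 6)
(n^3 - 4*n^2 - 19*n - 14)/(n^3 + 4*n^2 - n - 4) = (n^2 - 5*n - 14)/(n^2 + 3*n - 4)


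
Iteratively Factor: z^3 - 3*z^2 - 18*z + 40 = (z + 4)*(z^2 - 7*z + 10) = (z - 5)*(z + 4)*(z - 2)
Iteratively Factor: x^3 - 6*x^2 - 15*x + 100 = (x + 4)*(x^2 - 10*x + 25) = (x - 5)*(x + 4)*(x - 5)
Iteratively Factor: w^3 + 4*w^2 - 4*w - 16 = (w + 2)*(w^2 + 2*w - 8) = (w - 2)*(w + 2)*(w + 4)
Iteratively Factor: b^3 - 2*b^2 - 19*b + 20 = (b + 4)*(b^2 - 6*b + 5) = (b - 5)*(b + 4)*(b - 1)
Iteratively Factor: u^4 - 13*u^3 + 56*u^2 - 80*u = (u - 4)*(u^3 - 9*u^2 + 20*u) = u*(u - 4)*(u^2 - 9*u + 20) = u*(u - 5)*(u - 4)*(u - 4)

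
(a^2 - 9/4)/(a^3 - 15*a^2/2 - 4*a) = (9 - 4*a^2)/(2*a*(-2*a^2 + 15*a + 8))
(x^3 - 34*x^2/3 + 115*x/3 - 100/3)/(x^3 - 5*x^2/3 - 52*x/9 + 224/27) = 9*(x^2 - 10*x + 25)/(9*x^2 - 3*x - 56)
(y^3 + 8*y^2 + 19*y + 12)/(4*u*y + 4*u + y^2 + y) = (y^2 + 7*y + 12)/(4*u + y)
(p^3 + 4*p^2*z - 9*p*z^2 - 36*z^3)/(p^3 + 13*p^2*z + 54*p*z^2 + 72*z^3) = (p - 3*z)/(p + 6*z)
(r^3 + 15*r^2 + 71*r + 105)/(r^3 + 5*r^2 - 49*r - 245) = (r + 3)/(r - 7)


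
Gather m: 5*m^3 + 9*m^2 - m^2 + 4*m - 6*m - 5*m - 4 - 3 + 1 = 5*m^3 + 8*m^2 - 7*m - 6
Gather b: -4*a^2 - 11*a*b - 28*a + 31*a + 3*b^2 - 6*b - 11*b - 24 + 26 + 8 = -4*a^2 + 3*a + 3*b^2 + b*(-11*a - 17) + 10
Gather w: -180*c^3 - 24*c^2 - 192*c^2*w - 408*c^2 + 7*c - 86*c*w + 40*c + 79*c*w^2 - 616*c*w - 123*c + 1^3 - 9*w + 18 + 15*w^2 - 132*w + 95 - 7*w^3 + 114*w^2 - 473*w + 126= -180*c^3 - 432*c^2 - 76*c - 7*w^3 + w^2*(79*c + 129) + w*(-192*c^2 - 702*c - 614) + 240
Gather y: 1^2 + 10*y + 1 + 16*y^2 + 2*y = 16*y^2 + 12*y + 2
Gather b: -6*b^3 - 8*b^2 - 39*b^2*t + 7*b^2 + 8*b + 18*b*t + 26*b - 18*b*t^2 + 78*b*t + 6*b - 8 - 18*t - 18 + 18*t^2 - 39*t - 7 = -6*b^3 + b^2*(-39*t - 1) + b*(-18*t^2 + 96*t + 40) + 18*t^2 - 57*t - 33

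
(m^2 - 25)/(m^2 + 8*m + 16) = (m^2 - 25)/(m^2 + 8*m + 16)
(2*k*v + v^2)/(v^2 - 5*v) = (2*k + v)/(v - 5)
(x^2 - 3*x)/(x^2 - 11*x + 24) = x/(x - 8)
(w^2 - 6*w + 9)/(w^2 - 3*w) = (w - 3)/w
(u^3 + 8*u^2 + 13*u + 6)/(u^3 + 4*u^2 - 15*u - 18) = (u + 1)/(u - 3)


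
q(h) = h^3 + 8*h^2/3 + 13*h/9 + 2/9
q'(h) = 3*h^2 + 16*h/3 + 13/9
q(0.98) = 5.14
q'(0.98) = 9.55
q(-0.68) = 0.16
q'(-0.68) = -0.80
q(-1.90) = 0.25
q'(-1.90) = 2.14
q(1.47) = 11.28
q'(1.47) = 15.77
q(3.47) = 79.13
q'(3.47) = 56.07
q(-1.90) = 0.25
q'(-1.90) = 2.14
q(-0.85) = 0.31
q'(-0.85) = -0.92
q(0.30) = 0.92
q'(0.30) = 3.31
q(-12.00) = -1361.11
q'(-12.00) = 369.44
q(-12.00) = -1361.11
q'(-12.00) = 369.44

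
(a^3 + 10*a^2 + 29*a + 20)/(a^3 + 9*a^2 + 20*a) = (a + 1)/a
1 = 1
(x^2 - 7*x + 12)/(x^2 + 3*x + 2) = (x^2 - 7*x + 12)/(x^2 + 3*x + 2)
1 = 1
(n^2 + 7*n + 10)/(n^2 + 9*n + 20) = (n + 2)/(n + 4)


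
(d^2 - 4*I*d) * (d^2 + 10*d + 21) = d^4 + 10*d^3 - 4*I*d^3 + 21*d^2 - 40*I*d^2 - 84*I*d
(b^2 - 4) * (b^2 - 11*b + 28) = b^4 - 11*b^3 + 24*b^2 + 44*b - 112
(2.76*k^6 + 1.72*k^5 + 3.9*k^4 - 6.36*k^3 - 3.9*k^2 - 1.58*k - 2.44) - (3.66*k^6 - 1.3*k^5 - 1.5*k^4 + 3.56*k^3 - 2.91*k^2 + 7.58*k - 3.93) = -0.9*k^6 + 3.02*k^5 + 5.4*k^4 - 9.92*k^3 - 0.99*k^2 - 9.16*k + 1.49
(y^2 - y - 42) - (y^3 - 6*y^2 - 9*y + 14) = -y^3 + 7*y^2 + 8*y - 56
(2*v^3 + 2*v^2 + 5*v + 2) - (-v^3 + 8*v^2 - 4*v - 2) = 3*v^3 - 6*v^2 + 9*v + 4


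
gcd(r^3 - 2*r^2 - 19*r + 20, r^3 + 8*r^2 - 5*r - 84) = r + 4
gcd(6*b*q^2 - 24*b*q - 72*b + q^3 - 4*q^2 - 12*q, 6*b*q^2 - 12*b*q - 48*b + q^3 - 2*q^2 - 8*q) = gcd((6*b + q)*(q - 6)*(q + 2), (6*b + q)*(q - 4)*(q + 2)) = 6*b*q + 12*b + q^2 + 2*q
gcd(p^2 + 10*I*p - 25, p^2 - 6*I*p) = 1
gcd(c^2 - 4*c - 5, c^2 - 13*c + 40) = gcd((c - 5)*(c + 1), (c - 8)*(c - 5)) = c - 5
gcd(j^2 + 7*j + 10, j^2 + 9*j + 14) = j + 2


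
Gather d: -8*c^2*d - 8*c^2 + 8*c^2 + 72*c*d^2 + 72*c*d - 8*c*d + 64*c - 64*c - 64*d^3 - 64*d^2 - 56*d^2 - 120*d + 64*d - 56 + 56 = -64*d^3 + d^2*(72*c - 120) + d*(-8*c^2 + 64*c - 56)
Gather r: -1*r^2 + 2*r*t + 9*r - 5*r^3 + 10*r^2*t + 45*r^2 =-5*r^3 + r^2*(10*t + 44) + r*(2*t + 9)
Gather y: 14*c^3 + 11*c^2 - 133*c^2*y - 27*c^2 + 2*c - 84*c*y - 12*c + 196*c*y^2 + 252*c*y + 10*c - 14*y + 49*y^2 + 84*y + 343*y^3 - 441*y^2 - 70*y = 14*c^3 - 16*c^2 + 343*y^3 + y^2*(196*c - 392) + y*(-133*c^2 + 168*c)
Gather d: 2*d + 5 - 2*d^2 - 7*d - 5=-2*d^2 - 5*d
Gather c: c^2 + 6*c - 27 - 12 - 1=c^2 + 6*c - 40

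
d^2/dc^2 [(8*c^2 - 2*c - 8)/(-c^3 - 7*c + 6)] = 4*(-4*c^6 + 3*c^5 + 108*c^4 - 175*c^3 + 120*c^2 + 72*c + 94)/(c^9 + 21*c^7 - 18*c^6 + 147*c^5 - 252*c^4 + 451*c^3 - 882*c^2 + 756*c - 216)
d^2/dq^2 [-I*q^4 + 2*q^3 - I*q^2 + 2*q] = -12*I*q^2 + 12*q - 2*I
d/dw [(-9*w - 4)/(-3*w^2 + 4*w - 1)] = (-27*w^2 - 24*w + 25)/(9*w^4 - 24*w^3 + 22*w^2 - 8*w + 1)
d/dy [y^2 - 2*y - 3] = 2*y - 2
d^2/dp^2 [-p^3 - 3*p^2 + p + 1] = -6*p - 6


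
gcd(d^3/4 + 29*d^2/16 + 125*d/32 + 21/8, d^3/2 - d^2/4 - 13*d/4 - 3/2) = 1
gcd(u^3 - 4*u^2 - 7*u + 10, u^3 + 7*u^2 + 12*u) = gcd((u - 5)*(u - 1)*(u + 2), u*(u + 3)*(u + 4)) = 1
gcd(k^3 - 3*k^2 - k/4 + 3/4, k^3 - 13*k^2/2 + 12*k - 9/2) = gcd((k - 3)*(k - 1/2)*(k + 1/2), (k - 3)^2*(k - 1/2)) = k^2 - 7*k/2 + 3/2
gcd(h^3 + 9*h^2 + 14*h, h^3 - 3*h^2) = h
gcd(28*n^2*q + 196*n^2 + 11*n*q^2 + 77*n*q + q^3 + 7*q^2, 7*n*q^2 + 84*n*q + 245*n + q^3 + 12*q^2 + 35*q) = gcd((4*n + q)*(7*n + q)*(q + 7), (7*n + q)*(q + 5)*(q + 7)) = 7*n*q + 49*n + q^2 + 7*q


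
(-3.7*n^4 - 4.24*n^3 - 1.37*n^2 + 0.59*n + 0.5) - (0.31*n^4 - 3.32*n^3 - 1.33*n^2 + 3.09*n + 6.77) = -4.01*n^4 - 0.92*n^3 - 0.04*n^2 - 2.5*n - 6.27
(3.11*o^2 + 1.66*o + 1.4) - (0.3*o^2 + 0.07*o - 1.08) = 2.81*o^2 + 1.59*o + 2.48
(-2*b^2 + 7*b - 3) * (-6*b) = 12*b^3 - 42*b^2 + 18*b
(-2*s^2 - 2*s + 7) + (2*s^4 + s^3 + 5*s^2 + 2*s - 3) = 2*s^4 + s^3 + 3*s^2 + 4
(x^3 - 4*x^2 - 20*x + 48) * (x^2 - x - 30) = x^5 - 5*x^4 - 46*x^3 + 188*x^2 + 552*x - 1440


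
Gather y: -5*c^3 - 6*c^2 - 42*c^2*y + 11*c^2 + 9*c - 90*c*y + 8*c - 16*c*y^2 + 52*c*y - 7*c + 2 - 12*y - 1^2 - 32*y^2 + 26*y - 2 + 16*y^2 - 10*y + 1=-5*c^3 + 5*c^2 + 10*c + y^2*(-16*c - 16) + y*(-42*c^2 - 38*c + 4)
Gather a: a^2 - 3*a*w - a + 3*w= a^2 + a*(-3*w - 1) + 3*w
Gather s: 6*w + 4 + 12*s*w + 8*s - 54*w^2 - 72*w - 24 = s*(12*w + 8) - 54*w^2 - 66*w - 20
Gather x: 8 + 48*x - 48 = 48*x - 40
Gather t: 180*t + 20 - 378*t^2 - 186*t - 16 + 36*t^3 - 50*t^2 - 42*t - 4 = 36*t^3 - 428*t^2 - 48*t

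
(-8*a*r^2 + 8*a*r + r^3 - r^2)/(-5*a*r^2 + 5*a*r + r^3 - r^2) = (-8*a + r)/(-5*a + r)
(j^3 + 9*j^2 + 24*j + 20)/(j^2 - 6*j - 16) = (j^2 + 7*j + 10)/(j - 8)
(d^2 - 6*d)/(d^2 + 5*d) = (d - 6)/(d + 5)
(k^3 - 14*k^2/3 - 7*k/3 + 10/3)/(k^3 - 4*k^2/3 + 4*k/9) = 3*(k^2 - 4*k - 5)/(k*(3*k - 2))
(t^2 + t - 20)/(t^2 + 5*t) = (t - 4)/t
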